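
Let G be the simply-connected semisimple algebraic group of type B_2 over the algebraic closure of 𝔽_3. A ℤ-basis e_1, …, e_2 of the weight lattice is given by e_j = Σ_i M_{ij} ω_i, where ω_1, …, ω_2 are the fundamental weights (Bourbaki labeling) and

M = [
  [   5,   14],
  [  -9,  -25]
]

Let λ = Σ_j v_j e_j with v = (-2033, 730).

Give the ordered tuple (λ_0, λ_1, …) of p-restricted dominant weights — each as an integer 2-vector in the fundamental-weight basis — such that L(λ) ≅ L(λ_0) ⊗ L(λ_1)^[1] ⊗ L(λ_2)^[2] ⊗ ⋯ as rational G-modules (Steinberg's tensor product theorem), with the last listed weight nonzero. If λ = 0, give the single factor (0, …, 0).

((1, 2), (0, 0), (0, 2), (2, 1))

Change of basis e → ω: c = M·v where v = (-2033, 730):
  c_1 = (5)·(-2033) + 14·730 = 55
  c_2 = (-9)·(-2033) + (-25)·(730) = 47
Expand coordinatewise in base 3:
  c_1 = 55 = 1·3^0 + 0·3^1 + 0·3^2 + 2·3^3
  c_2 = 47 = 2·3^0 + 0·3^1 + 2·3^2 + 1·3^3
Factor λ_0 = (1, 2)
Factor λ_1 = (0, 0)
Factor λ_2 = (0, 2)
Factor λ_3 = (2, 1)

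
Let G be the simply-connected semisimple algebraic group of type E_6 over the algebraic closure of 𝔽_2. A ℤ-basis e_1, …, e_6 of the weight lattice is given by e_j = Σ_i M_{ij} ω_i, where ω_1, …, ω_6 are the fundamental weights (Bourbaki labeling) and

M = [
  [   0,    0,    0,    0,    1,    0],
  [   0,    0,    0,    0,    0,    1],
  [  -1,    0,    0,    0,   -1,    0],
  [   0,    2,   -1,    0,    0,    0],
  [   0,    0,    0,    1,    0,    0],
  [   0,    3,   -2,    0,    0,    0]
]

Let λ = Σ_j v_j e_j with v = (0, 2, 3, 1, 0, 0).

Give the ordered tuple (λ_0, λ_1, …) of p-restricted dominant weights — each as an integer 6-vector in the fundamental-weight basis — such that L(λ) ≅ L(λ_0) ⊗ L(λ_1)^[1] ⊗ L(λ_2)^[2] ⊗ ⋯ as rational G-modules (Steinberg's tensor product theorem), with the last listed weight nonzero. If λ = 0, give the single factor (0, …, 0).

Converting to the ω-basis (c_i = row i of M dotted with v = (0, 2, 3, 1, 0, 0)):
  c_1 = 0*0 + 0*2 + 0*3 + 0*1 + 1*0 + 0*0 = 0
  c_2 = 0*0 + 0*2 + 0*3 + 0*1 + 0*0 + 1*0 = 0
  c_3 = -1*0 + 0*2 + 0*3 + 0*1 + -1*0 + 0*0 = 0
  c_4 = 0*0 + 2*2 + -1*3 + 0*1 + 0*0 + 0*0 = 1
  c_5 = 0*0 + 0*2 + 0*3 + 1*1 + 0*0 + 0*0 = 1
  c_6 = 0*0 + 3*2 + -2*3 + 0*1 + 0*0 + 0*0 = 0
p = 2; digits c_i = Σ_j d_{ij}·2^j, 0 ≤ d_{ij} < 2:
  c_1 = 0
  c_2 = 0
  c_3 = 0
  c_4 = 1 = 1·2^0
  c_5 = 1 = 1·2^0
  c_6 = 0
λ_0 = (0, 0, 0, 1, 1, 0)

((0, 0, 0, 1, 1, 0),)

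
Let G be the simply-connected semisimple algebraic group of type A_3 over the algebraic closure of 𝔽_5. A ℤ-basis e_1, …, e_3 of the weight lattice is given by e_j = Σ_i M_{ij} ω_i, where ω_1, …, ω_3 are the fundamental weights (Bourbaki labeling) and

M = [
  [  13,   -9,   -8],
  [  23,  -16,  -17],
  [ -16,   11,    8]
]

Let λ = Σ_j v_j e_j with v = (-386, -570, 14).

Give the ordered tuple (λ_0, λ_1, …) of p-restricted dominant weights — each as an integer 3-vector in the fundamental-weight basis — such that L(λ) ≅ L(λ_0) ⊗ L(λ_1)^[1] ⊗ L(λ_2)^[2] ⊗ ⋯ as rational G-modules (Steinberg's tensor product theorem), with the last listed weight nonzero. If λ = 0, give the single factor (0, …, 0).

((0, 4, 3), (0, 0, 3))

Compute c_i = Σ_j M_{ij} v_j with v = (-386, -570, 14):
  c_1 = (13)·(-386) + (-9)·(-570) + (-8)·(14) = 0
  c_2 = (23)·(-386) + (-16)·(-570) + (-17)·(14) = 4
  c_3 = (-16)·(-386) + (11)·(-570) + 8·14 = 18
Writing each c_i in base p = 5:
  c_1 = 0
  c_2 = 4 = 4·5^0
  c_3 = 18 = 3·5^0 + 3·5^1
Factor λ_0 = (0, 4, 3)
Factor λ_1 = (0, 0, 3)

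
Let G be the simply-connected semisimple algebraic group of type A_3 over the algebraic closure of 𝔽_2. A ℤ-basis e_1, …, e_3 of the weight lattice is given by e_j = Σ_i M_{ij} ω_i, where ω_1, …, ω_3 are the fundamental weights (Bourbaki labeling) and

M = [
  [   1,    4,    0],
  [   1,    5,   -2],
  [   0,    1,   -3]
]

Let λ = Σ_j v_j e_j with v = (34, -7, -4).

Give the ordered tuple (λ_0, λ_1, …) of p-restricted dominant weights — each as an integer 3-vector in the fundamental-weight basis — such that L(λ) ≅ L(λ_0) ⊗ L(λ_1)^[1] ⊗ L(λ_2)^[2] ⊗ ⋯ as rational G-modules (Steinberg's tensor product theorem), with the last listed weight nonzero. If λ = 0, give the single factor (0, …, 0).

((0, 1, 1), (1, 1, 0), (1, 1, 1))

Change of basis e → ω: c = M·v where v = (34, -7, -4):
  c_1 = 1·34 + (4)·(-7) + (0)·(-4) = 6
  c_2 = 1·34 + (5)·(-7) + (-2)·(-4) = 7
  c_3 = 0·34 + (1)·(-7) + (-3)·(-4) = 5
Expand coordinatewise in base 2:
  c_1 = 6 = 0·2^0 + 1·2^1 + 1·2^2
  c_2 = 7 = 1·2^0 + 1·2^1 + 1·2^2
  c_3 = 5 = 1·2^0 + 0·2^1 + 1·2^2
p-restricted factor λ_0 = (0, 1, 1)
p-restricted factor λ_1 = (1, 1, 0)
p-restricted factor λ_2 = (1, 1, 1)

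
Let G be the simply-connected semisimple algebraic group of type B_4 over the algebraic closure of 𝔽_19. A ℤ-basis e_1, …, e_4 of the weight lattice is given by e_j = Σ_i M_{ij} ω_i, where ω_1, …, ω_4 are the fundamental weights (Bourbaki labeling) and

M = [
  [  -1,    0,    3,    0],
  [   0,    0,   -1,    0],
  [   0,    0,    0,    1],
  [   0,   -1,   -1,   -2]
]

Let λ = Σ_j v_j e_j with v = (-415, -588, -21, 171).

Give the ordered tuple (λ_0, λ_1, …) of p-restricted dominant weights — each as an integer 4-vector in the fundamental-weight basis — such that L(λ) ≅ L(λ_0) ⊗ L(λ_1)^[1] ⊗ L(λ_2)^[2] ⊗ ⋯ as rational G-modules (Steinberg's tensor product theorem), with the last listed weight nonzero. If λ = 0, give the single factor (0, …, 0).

((10, 2, 0, 1), (18, 1, 9, 14))

Compute c_i = Σ_j M_{ij} v_j with v = (-415, -588, -21, 171):
  c_1 = -1*-415 + 0*-588 + 3*-21 + 0*171 = 352
  c_2 = 0*-415 + 0*-588 + -1*-21 + 0*171 = 21
  c_3 = 0*-415 + 0*-588 + 0*-21 + 1*171 = 171
  c_4 = 0*-415 + -1*-588 + -1*-21 + -2*171 = 267
Expand coordinatewise in base 19:
  c_1 = 352 = 10·19^0 + 18·19^1
  c_2 = 21 = 2·19^0 + 1·19^1
  c_3 = 171 = 0·19^0 + 9·19^1
  c_4 = 267 = 1·19^0 + 14·19^1
λ_0 = (10, 2, 0, 1)
λ_1 = (18, 1, 9, 14)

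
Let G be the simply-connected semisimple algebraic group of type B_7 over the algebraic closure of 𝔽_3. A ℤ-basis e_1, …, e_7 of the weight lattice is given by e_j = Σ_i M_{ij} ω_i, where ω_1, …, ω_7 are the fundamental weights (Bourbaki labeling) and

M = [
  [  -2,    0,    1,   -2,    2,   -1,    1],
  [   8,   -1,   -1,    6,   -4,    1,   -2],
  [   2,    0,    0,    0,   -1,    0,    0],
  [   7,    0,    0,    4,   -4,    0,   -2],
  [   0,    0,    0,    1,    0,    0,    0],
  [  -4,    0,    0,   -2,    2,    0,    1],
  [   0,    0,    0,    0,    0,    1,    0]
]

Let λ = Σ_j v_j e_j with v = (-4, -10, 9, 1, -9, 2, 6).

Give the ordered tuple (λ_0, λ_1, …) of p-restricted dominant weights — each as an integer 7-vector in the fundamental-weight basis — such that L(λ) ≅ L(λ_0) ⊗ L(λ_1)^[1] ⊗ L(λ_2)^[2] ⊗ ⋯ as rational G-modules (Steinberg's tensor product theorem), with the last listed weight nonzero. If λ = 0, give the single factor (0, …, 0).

ω-coordinates c = M·v, v = (-4, -10, 9, 1, -9, 2, 6):
  c_1 = -2*-4 + 0*-10 + 1*9 + -2*1 + 2*-9 + -1*2 + 1*6 = 1
  c_2 = 8*-4 + -1*-10 + -1*9 + 6*1 + -4*-9 + 1*2 + -2*6 = 1
  c_3 = 2*-4 + 0*-10 + 0*9 + 0*1 + -1*-9 + 0*2 + 0*6 = 1
  c_4 = 7*-4 + 0*-10 + 0*9 + 4*1 + -4*-9 + 0*2 + -2*6 = 0
  c_5 = 0*-4 + 0*-10 + 0*9 + 1*1 + 0*-9 + 0*2 + 0*6 = 1
  c_6 = -4*-4 + 0*-10 + 0*9 + -2*1 + 2*-9 + 0*2 + 1*6 = 2
  c_7 = 0*-4 + 0*-10 + 0*9 + 0*1 + 0*-9 + 1*2 + 0*6 = 2
Expand coordinatewise in base 3:
  c_1 = 1 = 1·3^0
  c_2 = 1 = 1·3^0
  c_3 = 1 = 1·3^0
  c_4 = 0
  c_5 = 1 = 1·3^0
  c_6 = 2 = 2·3^0
  c_7 = 2 = 2·3^0
λ_0 = (1, 1, 1, 0, 1, 2, 2)

((1, 1, 1, 0, 1, 2, 2),)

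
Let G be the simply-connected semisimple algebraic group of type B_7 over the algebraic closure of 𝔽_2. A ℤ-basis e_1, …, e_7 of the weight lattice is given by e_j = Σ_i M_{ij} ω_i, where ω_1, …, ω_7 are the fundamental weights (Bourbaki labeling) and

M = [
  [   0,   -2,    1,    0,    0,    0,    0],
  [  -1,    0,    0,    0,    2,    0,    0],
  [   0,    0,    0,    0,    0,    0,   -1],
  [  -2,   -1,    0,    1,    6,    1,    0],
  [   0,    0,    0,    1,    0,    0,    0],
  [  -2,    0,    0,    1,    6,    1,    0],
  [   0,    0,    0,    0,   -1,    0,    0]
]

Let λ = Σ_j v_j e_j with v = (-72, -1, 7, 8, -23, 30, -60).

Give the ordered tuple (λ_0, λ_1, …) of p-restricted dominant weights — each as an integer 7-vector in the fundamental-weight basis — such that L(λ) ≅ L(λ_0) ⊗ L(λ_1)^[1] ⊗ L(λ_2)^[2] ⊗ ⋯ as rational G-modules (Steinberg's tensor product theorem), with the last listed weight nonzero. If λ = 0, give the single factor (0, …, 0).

((1, 0, 0, 1, 0, 0, 1), (0, 1, 0, 0, 0, 0, 1), (0, 0, 1, 1, 0, 1, 1), (1, 1, 1, 1, 1, 1, 0), (0, 1, 1, 0, 0, 0, 1), (0, 0, 1, 1, 0, 1, 0))

Compute c_i = Σ_j M_{ij} v_j with v = (-72, -1, 7, 8, -23, 30, -60):
  c_1 = (0)·(-72) + (-2)·(-1) + 1·7 + 0·8 + (0)·(-23) + 0·30 + (0)·(-60) = 9
  c_2 = (-1)·(-72) + (0)·(-1) + 0·7 + 0·8 + (2)·(-23) + 0·30 + (0)·(-60) = 26
  c_3 = (0)·(-72) + (0)·(-1) + 0·7 + 0·8 + (0)·(-23) + 0·30 + (-1)·(-60) = 60
  c_4 = (-2)·(-72) + (-1)·(-1) + 0·7 + 1·8 + (6)·(-23) + 1·30 + (0)·(-60) = 45
  c_5 = (0)·(-72) + (0)·(-1) + 0·7 + 1·8 + (0)·(-23) + 0·30 + (0)·(-60) = 8
  c_6 = (-2)·(-72) + (0)·(-1) + 0·7 + 1·8 + (6)·(-23) + 1·30 + (0)·(-60) = 44
  c_7 = (0)·(-72) + (0)·(-1) + 0·7 + 0·8 + (-1)·(-23) + 0·30 + (0)·(-60) = 23
Expand coordinatewise in base 2:
  c_1 = 9 = 1·2^0 + 0·2^1 + 0·2^2 + 1·2^3
  c_2 = 26 = 0·2^0 + 1·2^1 + 0·2^2 + 1·2^3 + 1·2^4
  c_3 = 60 = 0·2^0 + 0·2^1 + 1·2^2 + 1·2^3 + 1·2^4 + 1·2^5
  c_4 = 45 = 1·2^0 + 0·2^1 + 1·2^2 + 1·2^3 + 0·2^4 + 1·2^5
  c_5 = 8 = 0·2^0 + 0·2^1 + 0·2^2 + 1·2^3
  c_6 = 44 = 0·2^0 + 0·2^1 + 1·2^2 + 1·2^3 + 0·2^4 + 1·2^5
  c_7 = 23 = 1·2^0 + 1·2^1 + 1·2^2 + 0·2^3 + 1·2^4
λ_0 = (1, 0, 0, 1, 0, 0, 1)
λ_1 = (0, 1, 0, 0, 0, 0, 1)
λ_2 = (0, 0, 1, 1, 0, 1, 1)
λ_3 = (1, 1, 1, 1, 1, 1, 0)
λ_4 = (0, 1, 1, 0, 0, 0, 1)
λ_5 = (0, 0, 1, 1, 0, 1, 0)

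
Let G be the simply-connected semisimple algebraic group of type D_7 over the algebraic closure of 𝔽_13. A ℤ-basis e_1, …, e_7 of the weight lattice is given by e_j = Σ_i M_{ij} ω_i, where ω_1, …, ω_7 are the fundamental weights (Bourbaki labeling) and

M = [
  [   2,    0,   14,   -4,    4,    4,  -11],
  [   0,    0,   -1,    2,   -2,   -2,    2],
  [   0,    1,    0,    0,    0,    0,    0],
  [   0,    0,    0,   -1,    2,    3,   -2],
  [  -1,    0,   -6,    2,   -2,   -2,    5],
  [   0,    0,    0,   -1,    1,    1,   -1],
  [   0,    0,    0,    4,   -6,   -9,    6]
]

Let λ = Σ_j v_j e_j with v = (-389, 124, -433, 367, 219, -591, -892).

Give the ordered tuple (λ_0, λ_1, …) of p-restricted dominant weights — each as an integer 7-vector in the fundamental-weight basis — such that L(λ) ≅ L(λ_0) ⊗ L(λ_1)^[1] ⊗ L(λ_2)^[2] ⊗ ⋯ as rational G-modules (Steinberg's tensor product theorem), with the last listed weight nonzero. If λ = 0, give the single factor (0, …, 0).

ω-coordinates c = M·v, v = (-389, 124, -433, 367, 219, -591, -892):
  c_1 = (2)·(-389) + (0)·(124) + (14)·(-433) + (-4)·(367) + (4)·(219) + (4)·(-591) + (-11)·(-892) = 16
  c_2 = (0)·(-389) + (0)·(124) + (-1)·(-433) + (2)·(367) + (-2)·(219) + (-2)·(-591) + (2)·(-892) = 127
  c_3 = (0)·(-389) + (1)·(124) + (0)·(-433) + (0)·(367) + (0)·(219) + (0)·(-591) + (0)·(-892) = 124
  c_4 = (0)·(-389) + (0)·(124) + (0)·(-433) + (-1)·(367) + (2)·(219) + (3)·(-591) + (-2)·(-892) = 82
  c_5 = (-1)·(-389) + (0)·(124) + (-6)·(-433) + (2)·(367) + (-2)·(219) + (-2)·(-591) + (5)·(-892) = 5
  c_6 = (0)·(-389) + (0)·(124) + (0)·(-433) + (-1)·(367) + (1)·(219) + (1)·(-591) + (-1)·(-892) = 153
  c_7 = (0)·(-389) + (0)·(124) + (0)·(-433) + (4)·(367) + (-6)·(219) + (-9)·(-591) + (6)·(-892) = 121
Expand coordinatewise in base 13:
  c_1 = 16 = 3·13^0 + 1·13^1
  c_2 = 127 = 10·13^0 + 9·13^1
  c_3 = 124 = 7·13^0 + 9·13^1
  c_4 = 82 = 4·13^0 + 6·13^1
  c_5 = 5 = 5·13^0
  c_6 = 153 = 10·13^0 + 11·13^1
  c_7 = 121 = 4·13^0 + 9·13^1
p-restricted factor λ_0 = (3, 10, 7, 4, 5, 10, 4)
p-restricted factor λ_1 = (1, 9, 9, 6, 0, 11, 9)

((3, 10, 7, 4, 5, 10, 4), (1, 9, 9, 6, 0, 11, 9))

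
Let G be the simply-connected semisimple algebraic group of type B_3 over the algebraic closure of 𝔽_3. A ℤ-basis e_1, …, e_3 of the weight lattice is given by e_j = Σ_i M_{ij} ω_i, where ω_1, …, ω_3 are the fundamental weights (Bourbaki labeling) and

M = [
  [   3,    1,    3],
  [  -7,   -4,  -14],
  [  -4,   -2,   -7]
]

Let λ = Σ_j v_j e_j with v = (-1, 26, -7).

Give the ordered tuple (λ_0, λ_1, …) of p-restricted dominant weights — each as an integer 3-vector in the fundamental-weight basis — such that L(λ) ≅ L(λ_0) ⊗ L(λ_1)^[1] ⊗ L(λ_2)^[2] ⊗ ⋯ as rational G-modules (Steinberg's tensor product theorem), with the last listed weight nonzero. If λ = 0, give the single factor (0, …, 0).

((2, 1, 1),)

Compute c_i = Σ_j M_{ij} v_j with v = (-1, 26, -7):
  c_1 = 3*-1 + 1*26 + 3*-7 = 2
  c_2 = -7*-1 + -4*26 + -14*-7 = 1
  c_3 = -4*-1 + -2*26 + -7*-7 = 1
p = 3; digits c_i = Σ_j d_{ij}·3^j, 0 ≤ d_{ij} < 3:
  c_1 = 2 = 2·3^0
  c_2 = 1 = 1·3^0
  c_3 = 1 = 1·3^0
p-restricted factor λ_0 = (2, 1, 1)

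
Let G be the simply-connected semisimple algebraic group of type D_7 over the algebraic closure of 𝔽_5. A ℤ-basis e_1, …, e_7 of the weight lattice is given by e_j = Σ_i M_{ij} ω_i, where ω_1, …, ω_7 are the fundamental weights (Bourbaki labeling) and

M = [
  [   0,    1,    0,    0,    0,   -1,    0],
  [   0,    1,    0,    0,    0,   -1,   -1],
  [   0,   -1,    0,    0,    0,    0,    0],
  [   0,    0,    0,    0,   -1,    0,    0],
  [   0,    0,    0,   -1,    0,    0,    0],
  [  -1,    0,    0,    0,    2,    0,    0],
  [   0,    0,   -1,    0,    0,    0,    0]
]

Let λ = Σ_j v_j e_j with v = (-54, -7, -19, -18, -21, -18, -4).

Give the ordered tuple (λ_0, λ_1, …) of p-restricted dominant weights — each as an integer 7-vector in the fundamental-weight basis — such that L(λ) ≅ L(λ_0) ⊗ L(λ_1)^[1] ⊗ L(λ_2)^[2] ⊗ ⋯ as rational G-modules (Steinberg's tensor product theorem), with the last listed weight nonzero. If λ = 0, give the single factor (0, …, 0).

((1, 0, 2, 1, 3, 2, 4), (2, 3, 1, 4, 3, 2, 3))

ω-coordinates c = M·v, v = (-54, -7, -19, -18, -21, -18, -4):
  c_1 = (0)·(-54) + (1)·(-7) + (0)·(-19) + (0)·(-18) + (0)·(-21) + (-1)·(-18) + (0)·(-4) = 11
  c_2 = (0)·(-54) + (1)·(-7) + (0)·(-19) + (0)·(-18) + (0)·(-21) + (-1)·(-18) + (-1)·(-4) = 15
  c_3 = (0)·(-54) + (-1)·(-7) + (0)·(-19) + (0)·(-18) + (0)·(-21) + (0)·(-18) + (0)·(-4) = 7
  c_4 = (0)·(-54) + (0)·(-7) + (0)·(-19) + (0)·(-18) + (-1)·(-21) + (0)·(-18) + (0)·(-4) = 21
  c_5 = (0)·(-54) + (0)·(-7) + (0)·(-19) + (-1)·(-18) + (0)·(-21) + (0)·(-18) + (0)·(-4) = 18
  c_6 = (-1)·(-54) + (0)·(-7) + (0)·(-19) + (0)·(-18) + (2)·(-21) + (0)·(-18) + (0)·(-4) = 12
  c_7 = (0)·(-54) + (0)·(-7) + (-1)·(-19) + (0)·(-18) + (0)·(-21) + (0)·(-18) + (0)·(-4) = 19
Base-5 expansion of each c_i:
  c_1 = 11 = 1·5^0 + 2·5^1
  c_2 = 15 = 0·5^0 + 3·5^1
  c_3 = 7 = 2·5^0 + 1·5^1
  c_4 = 21 = 1·5^0 + 4·5^1
  c_5 = 18 = 3·5^0 + 3·5^1
  c_6 = 12 = 2·5^0 + 2·5^1
  c_7 = 19 = 4·5^0 + 3·5^1
p-restricted factor λ_0 = (1, 0, 2, 1, 3, 2, 4)
p-restricted factor λ_1 = (2, 3, 1, 4, 3, 2, 3)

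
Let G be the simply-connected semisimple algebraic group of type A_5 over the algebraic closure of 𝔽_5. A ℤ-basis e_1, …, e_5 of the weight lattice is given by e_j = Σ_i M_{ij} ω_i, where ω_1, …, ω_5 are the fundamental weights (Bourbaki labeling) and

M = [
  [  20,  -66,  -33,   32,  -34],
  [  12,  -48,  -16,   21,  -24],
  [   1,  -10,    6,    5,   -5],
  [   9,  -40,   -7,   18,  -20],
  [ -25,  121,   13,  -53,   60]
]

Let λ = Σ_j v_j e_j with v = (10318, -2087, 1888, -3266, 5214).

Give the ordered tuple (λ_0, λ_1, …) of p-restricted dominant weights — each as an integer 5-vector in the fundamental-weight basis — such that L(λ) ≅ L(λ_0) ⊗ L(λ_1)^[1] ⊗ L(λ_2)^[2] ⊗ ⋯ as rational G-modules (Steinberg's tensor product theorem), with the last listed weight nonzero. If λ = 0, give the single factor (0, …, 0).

ω-coordinates c = M·v, v = (10318, -2087, 1888, -3266, 5214):
  c_1 = 20·10318 + (-66)·(-2087) + (-33)·(1888) + (32)·(-3266) + (-34)·(5214) = 10
  c_2 = 12·10318 + (-48)·(-2087) + (-16)·(1888) + (21)·(-3266) + (-24)·(5214) = 62
  c_3 = 1·10318 + (-10)·(-2087) + 6·1888 + (5)·(-3266) + (-5)·(5214) = 116
  c_4 = 9·10318 + (-40)·(-2087) + (-7)·(1888) + (18)·(-3266) + (-20)·(5214) = 58
  c_5 = (-25)·(10318) + (121)·(-2087) + 13·1888 + (-53)·(-3266) + 60·5214 = 5
Base-5 expansion of each c_i:
  c_1 = 10 = 0·5^0 + 2·5^1
  c_2 = 62 = 2·5^0 + 2·5^1 + 2·5^2
  c_3 = 116 = 1·5^0 + 3·5^1 + 4·5^2
  c_4 = 58 = 3·5^0 + 1·5^1 + 2·5^2
  c_5 = 5 = 0·5^0 + 1·5^1
Factor λ_0 = (0, 2, 1, 3, 0)
Factor λ_1 = (2, 2, 3, 1, 1)
Factor λ_2 = (0, 2, 4, 2, 0)

((0, 2, 1, 3, 0), (2, 2, 3, 1, 1), (0, 2, 4, 2, 0))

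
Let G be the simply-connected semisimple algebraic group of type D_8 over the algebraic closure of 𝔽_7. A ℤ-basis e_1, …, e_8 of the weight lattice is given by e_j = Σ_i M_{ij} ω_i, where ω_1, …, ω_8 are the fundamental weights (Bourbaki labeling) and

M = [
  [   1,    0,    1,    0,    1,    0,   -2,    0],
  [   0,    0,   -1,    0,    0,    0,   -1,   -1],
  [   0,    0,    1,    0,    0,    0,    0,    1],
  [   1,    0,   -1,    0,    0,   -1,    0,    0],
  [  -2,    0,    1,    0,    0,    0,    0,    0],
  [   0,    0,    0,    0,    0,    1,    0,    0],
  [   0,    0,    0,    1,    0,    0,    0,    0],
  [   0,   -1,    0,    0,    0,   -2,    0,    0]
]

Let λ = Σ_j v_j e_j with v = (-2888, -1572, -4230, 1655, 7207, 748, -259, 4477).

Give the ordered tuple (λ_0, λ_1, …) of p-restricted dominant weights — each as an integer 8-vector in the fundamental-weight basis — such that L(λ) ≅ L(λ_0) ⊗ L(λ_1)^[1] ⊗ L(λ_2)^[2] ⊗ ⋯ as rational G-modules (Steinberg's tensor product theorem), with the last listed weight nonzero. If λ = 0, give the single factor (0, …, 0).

((5, 5, 2, 6, 6, 6, 3, 6), (2, 1, 0, 0, 3, 1, 5, 3), (5, 0, 5, 5, 3, 1, 5, 1), (1, 0, 0, 1, 4, 2, 4, 0))

Compute c_i = Σ_j M_{ij} v_j with v = (-2888, -1572, -4230, 1655, 7207, 748, -259, 4477):
  c_1 = (1)·(-2888) + (0)·(-1572) + (1)·(-4230) + 0·1655 + 1·7207 + 0·748 + (-2)·(-259) + 0·4477 = 607
  c_2 = (0)·(-2888) + (0)·(-1572) + (-1)·(-4230) + 0·1655 + 0·7207 + 0·748 + (-1)·(-259) + (-1)·(4477) = 12
  c_3 = (0)·(-2888) + (0)·(-1572) + (1)·(-4230) + 0·1655 + 0·7207 + 0·748 + (0)·(-259) + 1·4477 = 247
  c_4 = (1)·(-2888) + (0)·(-1572) + (-1)·(-4230) + 0·1655 + 0·7207 + (-1)·(748) + (0)·(-259) + 0·4477 = 594
  c_5 = (-2)·(-2888) + (0)·(-1572) + (1)·(-4230) + 0·1655 + 0·7207 + 0·748 + (0)·(-259) + 0·4477 = 1546
  c_6 = (0)·(-2888) + (0)·(-1572) + (0)·(-4230) + 0·1655 + 0·7207 + 1·748 + (0)·(-259) + 0·4477 = 748
  c_7 = (0)·(-2888) + (0)·(-1572) + (0)·(-4230) + 1·1655 + 0·7207 + 0·748 + (0)·(-259) + 0·4477 = 1655
  c_8 = (0)·(-2888) + (-1)·(-1572) + (0)·(-4230) + 0·1655 + 0·7207 + (-2)·(748) + (0)·(-259) + 0·4477 = 76
Base-7 expansion of each c_i:
  c_1 = 607 = 5·7^0 + 2·7^1 + 5·7^2 + 1·7^3
  c_2 = 12 = 5·7^0 + 1·7^1
  c_3 = 247 = 2·7^0 + 0·7^1 + 5·7^2
  c_4 = 594 = 6·7^0 + 0·7^1 + 5·7^2 + 1·7^3
  c_5 = 1546 = 6·7^0 + 3·7^1 + 3·7^2 + 4·7^3
  c_6 = 748 = 6·7^0 + 1·7^1 + 1·7^2 + 2·7^3
  c_7 = 1655 = 3·7^0 + 5·7^1 + 5·7^2 + 4·7^3
  c_8 = 76 = 6·7^0 + 3·7^1 + 1·7^2
λ_0 = (5, 5, 2, 6, 6, 6, 3, 6)
λ_1 = (2, 1, 0, 0, 3, 1, 5, 3)
λ_2 = (5, 0, 5, 5, 3, 1, 5, 1)
λ_3 = (1, 0, 0, 1, 4, 2, 4, 0)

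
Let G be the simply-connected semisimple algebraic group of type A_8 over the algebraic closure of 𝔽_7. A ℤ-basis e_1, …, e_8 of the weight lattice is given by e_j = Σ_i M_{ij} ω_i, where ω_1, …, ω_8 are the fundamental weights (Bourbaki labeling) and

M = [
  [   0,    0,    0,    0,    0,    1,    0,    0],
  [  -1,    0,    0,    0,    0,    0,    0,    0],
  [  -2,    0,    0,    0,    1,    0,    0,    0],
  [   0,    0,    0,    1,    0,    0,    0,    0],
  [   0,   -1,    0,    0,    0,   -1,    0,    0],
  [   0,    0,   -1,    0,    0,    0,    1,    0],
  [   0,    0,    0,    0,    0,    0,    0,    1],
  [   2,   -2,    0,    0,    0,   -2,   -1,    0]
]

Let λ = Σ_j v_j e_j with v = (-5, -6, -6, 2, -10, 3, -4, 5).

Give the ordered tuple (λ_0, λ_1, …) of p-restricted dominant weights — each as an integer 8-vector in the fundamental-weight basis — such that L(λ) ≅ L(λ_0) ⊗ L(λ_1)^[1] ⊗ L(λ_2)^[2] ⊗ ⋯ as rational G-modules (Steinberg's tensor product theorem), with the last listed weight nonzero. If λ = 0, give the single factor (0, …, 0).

((3, 5, 0, 2, 3, 2, 5, 0),)

ω-coordinates c = M·v, v = (-5, -6, -6, 2, -10, 3, -4, 5):
  c_1 = (0)·(-5) + (0)·(-6) + (0)·(-6) + (0)·(2) + (0)·(-10) + (1)·(3) + (0)·(-4) + (0)·(5) = 3
  c_2 = (-1)·(-5) + (0)·(-6) + (0)·(-6) + (0)·(2) + (0)·(-10) + (0)·(3) + (0)·(-4) + (0)·(5) = 5
  c_3 = (-2)·(-5) + (0)·(-6) + (0)·(-6) + (0)·(2) + (1)·(-10) + (0)·(3) + (0)·(-4) + (0)·(5) = 0
  c_4 = (0)·(-5) + (0)·(-6) + (0)·(-6) + (1)·(2) + (0)·(-10) + (0)·(3) + (0)·(-4) + (0)·(5) = 2
  c_5 = (0)·(-5) + (-1)·(-6) + (0)·(-6) + (0)·(2) + (0)·(-10) + (-1)·(3) + (0)·(-4) + (0)·(5) = 3
  c_6 = (0)·(-5) + (0)·(-6) + (-1)·(-6) + (0)·(2) + (0)·(-10) + (0)·(3) + (1)·(-4) + (0)·(5) = 2
  c_7 = (0)·(-5) + (0)·(-6) + (0)·(-6) + (0)·(2) + (0)·(-10) + (0)·(3) + (0)·(-4) + (1)·(5) = 5
  c_8 = (2)·(-5) + (-2)·(-6) + (0)·(-6) + (0)·(2) + (0)·(-10) + (-2)·(3) + (-1)·(-4) + (0)·(5) = 0
Base-7 expansion of each c_i:
  c_1 = 3 = 3·7^0
  c_2 = 5 = 5·7^0
  c_3 = 0
  c_4 = 2 = 2·7^0
  c_5 = 3 = 3·7^0
  c_6 = 2 = 2·7^0
  c_7 = 5 = 5·7^0
  c_8 = 0
p-restricted factor λ_0 = (3, 5, 0, 2, 3, 2, 5, 0)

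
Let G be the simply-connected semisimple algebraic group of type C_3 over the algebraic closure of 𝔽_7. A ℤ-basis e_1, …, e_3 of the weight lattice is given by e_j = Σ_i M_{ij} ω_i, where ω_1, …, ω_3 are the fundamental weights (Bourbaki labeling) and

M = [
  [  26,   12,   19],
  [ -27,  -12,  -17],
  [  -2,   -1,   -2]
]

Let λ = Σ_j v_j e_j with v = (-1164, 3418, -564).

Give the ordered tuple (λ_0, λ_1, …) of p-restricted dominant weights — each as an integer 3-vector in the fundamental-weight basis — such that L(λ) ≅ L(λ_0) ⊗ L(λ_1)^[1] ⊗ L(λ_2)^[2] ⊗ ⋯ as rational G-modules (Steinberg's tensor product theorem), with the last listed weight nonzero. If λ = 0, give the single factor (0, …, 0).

In the fundamental-weight basis, λ has coordinates c = M·v (v = (-1164, 3418, -564)):
  c_1 = (26)·(-1164) + (12)·(3418) + (19)·(-564) = 36
  c_2 = (-27)·(-1164) + (-12)·(3418) + (-17)·(-564) = 0
  c_3 = (-2)·(-1164) + (-1)·(3418) + (-2)·(-564) = 38
Writing each c_i in base p = 7:
  c_1 = 36 = 1·7^0 + 5·7^1
  c_2 = 0
  c_3 = 38 = 3·7^0 + 5·7^1
λ_0 = (1, 0, 3)
λ_1 = (5, 0, 5)

((1, 0, 3), (5, 0, 5))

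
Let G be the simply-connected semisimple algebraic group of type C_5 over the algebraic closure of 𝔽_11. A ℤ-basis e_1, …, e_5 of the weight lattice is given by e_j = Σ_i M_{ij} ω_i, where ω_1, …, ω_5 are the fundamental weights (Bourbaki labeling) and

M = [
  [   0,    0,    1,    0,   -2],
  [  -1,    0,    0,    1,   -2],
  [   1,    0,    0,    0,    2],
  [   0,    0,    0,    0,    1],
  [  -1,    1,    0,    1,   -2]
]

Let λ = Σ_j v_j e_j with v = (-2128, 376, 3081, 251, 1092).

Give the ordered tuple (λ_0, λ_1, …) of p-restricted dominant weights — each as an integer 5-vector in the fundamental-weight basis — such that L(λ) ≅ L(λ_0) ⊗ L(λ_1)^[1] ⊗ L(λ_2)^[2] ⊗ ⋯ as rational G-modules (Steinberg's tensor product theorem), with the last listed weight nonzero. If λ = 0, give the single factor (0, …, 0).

((6, 8, 1, 3, 10), (4, 6, 5, 0, 7), (7, 1, 0, 9, 4))

ω-coordinates c = M·v, v = (-2128, 376, 3081, 251, 1092):
  c_1 = 0*-2128 + 0*376 + 1*3081 + 0*251 + -2*1092 = 897
  c_2 = -1*-2128 + 0*376 + 0*3081 + 1*251 + -2*1092 = 195
  c_3 = 1*-2128 + 0*376 + 0*3081 + 0*251 + 2*1092 = 56
  c_4 = 0*-2128 + 0*376 + 0*3081 + 0*251 + 1*1092 = 1092
  c_5 = -1*-2128 + 1*376 + 0*3081 + 1*251 + -2*1092 = 571
Writing each c_i in base p = 11:
  c_1 = 897 = 6·11^0 + 4·11^1 + 7·11^2
  c_2 = 195 = 8·11^0 + 6·11^1 + 1·11^2
  c_3 = 56 = 1·11^0 + 5·11^1
  c_4 = 1092 = 3·11^0 + 0·11^1 + 9·11^2
  c_5 = 571 = 10·11^0 + 7·11^1 + 4·11^2
Factor λ_0 = (6, 8, 1, 3, 10)
Factor λ_1 = (4, 6, 5, 0, 7)
Factor λ_2 = (7, 1, 0, 9, 4)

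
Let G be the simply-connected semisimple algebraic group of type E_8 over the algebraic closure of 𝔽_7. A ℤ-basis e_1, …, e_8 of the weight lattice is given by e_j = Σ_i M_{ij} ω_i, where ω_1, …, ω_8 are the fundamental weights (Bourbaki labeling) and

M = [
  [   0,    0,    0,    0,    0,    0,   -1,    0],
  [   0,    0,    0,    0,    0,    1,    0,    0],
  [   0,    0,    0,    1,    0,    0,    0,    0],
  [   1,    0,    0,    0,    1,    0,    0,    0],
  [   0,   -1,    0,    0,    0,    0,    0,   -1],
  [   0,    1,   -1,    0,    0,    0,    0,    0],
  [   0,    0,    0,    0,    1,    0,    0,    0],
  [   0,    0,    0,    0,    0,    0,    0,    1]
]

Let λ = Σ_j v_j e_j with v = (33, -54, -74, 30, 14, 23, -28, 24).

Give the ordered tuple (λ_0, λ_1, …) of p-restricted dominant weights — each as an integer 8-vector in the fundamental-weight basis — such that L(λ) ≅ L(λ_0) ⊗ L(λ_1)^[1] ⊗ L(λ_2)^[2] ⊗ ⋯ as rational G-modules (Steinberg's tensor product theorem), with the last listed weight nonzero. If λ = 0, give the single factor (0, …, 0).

((0, 2, 2, 5, 2, 6, 0, 3), (4, 3, 4, 6, 4, 2, 2, 3))

ω-coordinates c = M·v, v = (33, -54, -74, 30, 14, 23, -28, 24):
  c_1 = 0·33 + (0)·(-54) + (0)·(-74) + 0·30 + 0·14 + 0·23 + (-1)·(-28) + 0·24 = 28
  c_2 = 0·33 + (0)·(-54) + (0)·(-74) + 0·30 + 0·14 + 1·23 + (0)·(-28) + 0·24 = 23
  c_3 = 0·33 + (0)·(-54) + (0)·(-74) + 1·30 + 0·14 + 0·23 + (0)·(-28) + 0·24 = 30
  c_4 = 1·33 + (0)·(-54) + (0)·(-74) + 0·30 + 1·14 + 0·23 + (0)·(-28) + 0·24 = 47
  c_5 = 0·33 + (-1)·(-54) + (0)·(-74) + 0·30 + 0·14 + 0·23 + (0)·(-28) + (-1)·(24) = 30
  c_6 = 0·33 + (1)·(-54) + (-1)·(-74) + 0·30 + 0·14 + 0·23 + (0)·(-28) + 0·24 = 20
  c_7 = 0·33 + (0)·(-54) + (0)·(-74) + 0·30 + 1·14 + 0·23 + (0)·(-28) + 0·24 = 14
  c_8 = 0·33 + (0)·(-54) + (0)·(-74) + 0·30 + 0·14 + 0·23 + (0)·(-28) + 1·24 = 24
Base-7 expansion of each c_i:
  c_1 = 28 = 0·7^0 + 4·7^1
  c_2 = 23 = 2·7^0 + 3·7^1
  c_3 = 30 = 2·7^0 + 4·7^1
  c_4 = 47 = 5·7^0 + 6·7^1
  c_5 = 30 = 2·7^0 + 4·7^1
  c_6 = 20 = 6·7^0 + 2·7^1
  c_7 = 14 = 0·7^0 + 2·7^1
  c_8 = 24 = 3·7^0 + 3·7^1
λ_0 = (0, 2, 2, 5, 2, 6, 0, 3)
λ_1 = (4, 3, 4, 6, 4, 2, 2, 3)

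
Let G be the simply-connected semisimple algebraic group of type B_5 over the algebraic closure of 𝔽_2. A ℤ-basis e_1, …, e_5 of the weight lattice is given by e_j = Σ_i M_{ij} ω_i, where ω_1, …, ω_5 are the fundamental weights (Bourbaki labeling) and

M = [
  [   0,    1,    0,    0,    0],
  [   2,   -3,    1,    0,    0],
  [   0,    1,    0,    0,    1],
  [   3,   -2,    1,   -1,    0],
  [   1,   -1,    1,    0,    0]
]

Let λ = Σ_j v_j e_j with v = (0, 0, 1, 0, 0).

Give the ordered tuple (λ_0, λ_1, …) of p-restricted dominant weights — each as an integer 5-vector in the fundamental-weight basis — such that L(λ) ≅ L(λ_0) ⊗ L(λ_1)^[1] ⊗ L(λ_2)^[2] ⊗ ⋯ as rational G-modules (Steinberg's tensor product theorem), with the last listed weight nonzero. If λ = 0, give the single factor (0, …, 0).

((0, 1, 0, 1, 1),)

In the fundamental-weight basis, λ has coordinates c = M·v (v = (0, 0, 1, 0, 0)):
  c_1 = (0)·(0) + (1)·(0) + (0)·(1) + (0)·(0) + (0)·(0) = 0
  c_2 = (2)·(0) + (-3)·(0) + (1)·(1) + (0)·(0) + (0)·(0) = 1
  c_3 = (0)·(0) + (1)·(0) + (0)·(1) + (0)·(0) + (1)·(0) = 0
  c_4 = (3)·(0) + (-2)·(0) + (1)·(1) + (-1)·(0) + (0)·(0) = 1
  c_5 = (1)·(0) + (-1)·(0) + (1)·(1) + (0)·(0) + (0)·(0) = 1
p = 2; digits c_i = Σ_j d_{ij}·2^j, 0 ≤ d_{ij} < 2:
  c_1 = 0
  c_2 = 1 = 1·2^0
  c_3 = 0
  c_4 = 1 = 1·2^0
  c_5 = 1 = 1·2^0
Factor λ_0 = (0, 1, 0, 1, 1)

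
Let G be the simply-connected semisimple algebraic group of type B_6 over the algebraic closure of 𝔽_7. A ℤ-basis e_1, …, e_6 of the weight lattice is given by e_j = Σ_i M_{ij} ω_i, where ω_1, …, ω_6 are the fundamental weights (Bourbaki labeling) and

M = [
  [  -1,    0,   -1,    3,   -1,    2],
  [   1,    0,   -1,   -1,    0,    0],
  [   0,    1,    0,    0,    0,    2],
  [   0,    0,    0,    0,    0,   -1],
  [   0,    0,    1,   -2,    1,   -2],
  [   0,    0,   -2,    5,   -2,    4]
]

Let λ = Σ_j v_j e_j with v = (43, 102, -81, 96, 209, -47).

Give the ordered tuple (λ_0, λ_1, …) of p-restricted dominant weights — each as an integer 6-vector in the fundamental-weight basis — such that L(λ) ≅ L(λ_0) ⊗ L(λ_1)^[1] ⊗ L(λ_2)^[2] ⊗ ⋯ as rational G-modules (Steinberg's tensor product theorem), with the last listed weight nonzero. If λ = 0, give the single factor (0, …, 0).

Converting to the ω-basis (c_i = row i of M dotted with v = (43, 102, -81, 96, 209, -47)):
  c_1 = -1*43 + 0*102 + -1*-81 + 3*96 + -1*209 + 2*-47 = 23
  c_2 = 1*43 + 0*102 + -1*-81 + -1*96 + 0*209 + 0*-47 = 28
  c_3 = 0*43 + 1*102 + 0*-81 + 0*96 + 0*209 + 2*-47 = 8
  c_4 = 0*43 + 0*102 + 0*-81 + 0*96 + 0*209 + -1*-47 = 47
  c_5 = 0*43 + 0*102 + 1*-81 + -2*96 + 1*209 + -2*-47 = 30
  c_6 = 0*43 + 0*102 + -2*-81 + 5*96 + -2*209 + 4*-47 = 36
p = 7; digits c_i = Σ_j d_{ij}·7^j, 0 ≤ d_{ij} < 7:
  c_1 = 23 = 2·7^0 + 3·7^1
  c_2 = 28 = 0·7^0 + 4·7^1
  c_3 = 8 = 1·7^0 + 1·7^1
  c_4 = 47 = 5·7^0 + 6·7^1
  c_5 = 30 = 2·7^0 + 4·7^1
  c_6 = 36 = 1·7^0 + 5·7^1
p-restricted factor λ_0 = (2, 0, 1, 5, 2, 1)
p-restricted factor λ_1 = (3, 4, 1, 6, 4, 5)

((2, 0, 1, 5, 2, 1), (3, 4, 1, 6, 4, 5))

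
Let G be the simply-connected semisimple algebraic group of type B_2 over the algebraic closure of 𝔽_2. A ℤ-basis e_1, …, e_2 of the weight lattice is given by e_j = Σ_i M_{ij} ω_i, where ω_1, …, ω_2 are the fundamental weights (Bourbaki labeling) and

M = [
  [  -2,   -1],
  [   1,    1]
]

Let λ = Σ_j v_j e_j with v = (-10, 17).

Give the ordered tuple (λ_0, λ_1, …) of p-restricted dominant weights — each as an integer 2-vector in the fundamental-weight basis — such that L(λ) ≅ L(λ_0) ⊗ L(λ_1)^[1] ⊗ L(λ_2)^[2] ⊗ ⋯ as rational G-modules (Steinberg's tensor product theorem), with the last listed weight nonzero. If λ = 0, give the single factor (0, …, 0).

((1, 1), (1, 1), (0, 1))

In the fundamental-weight basis, λ has coordinates c = M·v (v = (-10, 17)):
  c_1 = -2*-10 + -1*17 = 3
  c_2 = 1*-10 + 1*17 = 7
Base-2 expansion of each c_i:
  c_1 = 3 = 1·2^0 + 1·2^1
  c_2 = 7 = 1·2^0 + 1·2^1 + 1·2^2
λ_0 = (1, 1)
λ_1 = (1, 1)
λ_2 = (0, 1)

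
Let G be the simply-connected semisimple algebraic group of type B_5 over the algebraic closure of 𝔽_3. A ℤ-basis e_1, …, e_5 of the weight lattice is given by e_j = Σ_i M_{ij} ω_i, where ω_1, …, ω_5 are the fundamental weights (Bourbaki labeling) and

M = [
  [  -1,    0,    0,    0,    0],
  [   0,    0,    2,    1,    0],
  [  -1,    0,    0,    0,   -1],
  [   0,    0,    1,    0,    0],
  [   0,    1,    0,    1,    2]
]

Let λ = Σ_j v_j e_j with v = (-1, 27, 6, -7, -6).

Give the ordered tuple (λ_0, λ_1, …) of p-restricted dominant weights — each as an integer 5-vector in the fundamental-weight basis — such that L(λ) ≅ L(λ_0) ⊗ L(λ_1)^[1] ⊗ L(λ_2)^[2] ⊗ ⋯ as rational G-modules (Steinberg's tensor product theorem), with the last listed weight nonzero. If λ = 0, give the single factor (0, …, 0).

((1, 2, 1, 0, 2), (0, 1, 2, 2, 2))

In the fundamental-weight basis, λ has coordinates c = M·v (v = (-1, 27, 6, -7, -6)):
  c_1 = (-1)·(-1) + (0)·(27) + (0)·(6) + (0)·(-7) + (0)·(-6) = 1
  c_2 = (0)·(-1) + (0)·(27) + (2)·(6) + (1)·(-7) + (0)·(-6) = 5
  c_3 = (-1)·(-1) + (0)·(27) + (0)·(6) + (0)·(-7) + (-1)·(-6) = 7
  c_4 = (0)·(-1) + (0)·(27) + (1)·(6) + (0)·(-7) + (0)·(-6) = 6
  c_5 = (0)·(-1) + (1)·(27) + (0)·(6) + (1)·(-7) + (2)·(-6) = 8
Writing each c_i in base p = 3:
  c_1 = 1 = 1·3^0
  c_2 = 5 = 2·3^0 + 1·3^1
  c_3 = 7 = 1·3^0 + 2·3^1
  c_4 = 6 = 0·3^0 + 2·3^1
  c_5 = 8 = 2·3^0 + 2·3^1
Factor λ_0 = (1, 2, 1, 0, 2)
Factor λ_1 = (0, 1, 2, 2, 2)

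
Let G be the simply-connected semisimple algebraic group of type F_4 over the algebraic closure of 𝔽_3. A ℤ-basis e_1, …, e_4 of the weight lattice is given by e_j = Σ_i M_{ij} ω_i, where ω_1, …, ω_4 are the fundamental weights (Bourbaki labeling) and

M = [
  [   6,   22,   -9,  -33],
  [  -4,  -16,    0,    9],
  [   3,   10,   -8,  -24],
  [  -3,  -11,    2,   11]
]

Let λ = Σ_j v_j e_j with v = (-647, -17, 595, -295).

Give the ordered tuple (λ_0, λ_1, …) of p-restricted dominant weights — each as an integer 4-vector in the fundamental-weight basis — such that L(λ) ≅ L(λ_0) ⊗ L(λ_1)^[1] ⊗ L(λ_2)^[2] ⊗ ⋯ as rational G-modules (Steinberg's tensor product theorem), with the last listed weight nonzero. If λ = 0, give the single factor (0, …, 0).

Compute c_i = Σ_j M_{ij} v_j with v = (-647, -17, 595, -295):
  c_1 = (6)·(-647) + (22)·(-17) + (-9)·(595) + (-33)·(-295) = 124
  c_2 = (-4)·(-647) + (-16)·(-17) + (0)·(595) + (9)·(-295) = 205
  c_3 = (3)·(-647) + (10)·(-17) + (-8)·(595) + (-24)·(-295) = 209
  c_4 = (-3)·(-647) + (-11)·(-17) + (2)·(595) + (11)·(-295) = 73
Writing each c_i in base p = 3:
  c_1 = 124 = 1·3^0 + 2·3^1 + 1·3^2 + 1·3^3 + 1·3^4
  c_2 = 205 = 1·3^0 + 2·3^1 + 1·3^2 + 1·3^3 + 2·3^4
  c_3 = 209 = 2·3^0 + 0·3^1 + 2·3^2 + 1·3^3 + 2·3^4
  c_4 = 73 = 1·3^0 + 0·3^1 + 2·3^2 + 2·3^3
λ_0 = (1, 1, 2, 1)
λ_1 = (2, 2, 0, 0)
λ_2 = (1, 1, 2, 2)
λ_3 = (1, 1, 1, 2)
λ_4 = (1, 2, 2, 0)

((1, 1, 2, 1), (2, 2, 0, 0), (1, 1, 2, 2), (1, 1, 1, 2), (1, 2, 2, 0))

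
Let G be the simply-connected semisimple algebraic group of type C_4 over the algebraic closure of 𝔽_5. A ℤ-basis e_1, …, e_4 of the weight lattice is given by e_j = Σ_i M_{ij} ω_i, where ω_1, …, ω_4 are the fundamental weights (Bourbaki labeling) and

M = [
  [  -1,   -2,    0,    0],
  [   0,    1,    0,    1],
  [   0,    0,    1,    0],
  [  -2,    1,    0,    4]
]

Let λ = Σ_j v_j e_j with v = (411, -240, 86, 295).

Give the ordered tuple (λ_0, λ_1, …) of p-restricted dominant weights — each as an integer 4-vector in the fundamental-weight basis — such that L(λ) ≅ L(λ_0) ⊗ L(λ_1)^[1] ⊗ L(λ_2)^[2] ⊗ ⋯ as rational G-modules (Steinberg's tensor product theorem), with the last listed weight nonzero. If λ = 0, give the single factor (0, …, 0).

In the fundamental-weight basis, λ has coordinates c = M·v (v = (411, -240, 86, 295)):
  c_1 = (-1)·(411) + (-2)·(-240) + (0)·(86) + (0)·(295) = 69
  c_2 = (0)·(411) + (1)·(-240) + (0)·(86) + (1)·(295) = 55
  c_3 = (0)·(411) + (0)·(-240) + (1)·(86) + (0)·(295) = 86
  c_4 = (-2)·(411) + (1)·(-240) + (0)·(86) + (4)·(295) = 118
Writing each c_i in base p = 5:
  c_1 = 69 = 4·5^0 + 3·5^1 + 2·5^2
  c_2 = 55 = 0·5^0 + 1·5^1 + 2·5^2
  c_3 = 86 = 1·5^0 + 2·5^1 + 3·5^2
  c_4 = 118 = 3·5^0 + 3·5^1 + 4·5^2
λ_0 = (4, 0, 1, 3)
λ_1 = (3, 1, 2, 3)
λ_2 = (2, 2, 3, 4)

((4, 0, 1, 3), (3, 1, 2, 3), (2, 2, 3, 4))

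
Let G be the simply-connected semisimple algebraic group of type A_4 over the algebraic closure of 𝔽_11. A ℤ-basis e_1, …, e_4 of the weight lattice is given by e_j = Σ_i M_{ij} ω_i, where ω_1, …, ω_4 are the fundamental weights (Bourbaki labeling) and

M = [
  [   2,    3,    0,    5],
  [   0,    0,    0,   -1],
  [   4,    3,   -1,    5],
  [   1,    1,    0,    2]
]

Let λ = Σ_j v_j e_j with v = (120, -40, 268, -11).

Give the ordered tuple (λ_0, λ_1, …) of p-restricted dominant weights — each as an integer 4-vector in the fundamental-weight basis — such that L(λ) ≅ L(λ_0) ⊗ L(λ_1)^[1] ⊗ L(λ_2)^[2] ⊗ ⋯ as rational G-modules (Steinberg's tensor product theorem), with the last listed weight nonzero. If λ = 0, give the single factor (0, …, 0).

((10, 0, 4, 3), (5, 1, 3, 5))

ω-coordinates c = M·v, v = (120, -40, 268, -11):
  c_1 = (2)·(120) + (3)·(-40) + (0)·(268) + (5)·(-11) = 65
  c_2 = (0)·(120) + (0)·(-40) + (0)·(268) + (-1)·(-11) = 11
  c_3 = (4)·(120) + (3)·(-40) + (-1)·(268) + (5)·(-11) = 37
  c_4 = (1)·(120) + (1)·(-40) + (0)·(268) + (2)·(-11) = 58
Writing each c_i in base p = 11:
  c_1 = 65 = 10·11^0 + 5·11^1
  c_2 = 11 = 0·11^0 + 1·11^1
  c_3 = 37 = 4·11^0 + 3·11^1
  c_4 = 58 = 3·11^0 + 5·11^1
λ_0 = (10, 0, 4, 3)
λ_1 = (5, 1, 3, 5)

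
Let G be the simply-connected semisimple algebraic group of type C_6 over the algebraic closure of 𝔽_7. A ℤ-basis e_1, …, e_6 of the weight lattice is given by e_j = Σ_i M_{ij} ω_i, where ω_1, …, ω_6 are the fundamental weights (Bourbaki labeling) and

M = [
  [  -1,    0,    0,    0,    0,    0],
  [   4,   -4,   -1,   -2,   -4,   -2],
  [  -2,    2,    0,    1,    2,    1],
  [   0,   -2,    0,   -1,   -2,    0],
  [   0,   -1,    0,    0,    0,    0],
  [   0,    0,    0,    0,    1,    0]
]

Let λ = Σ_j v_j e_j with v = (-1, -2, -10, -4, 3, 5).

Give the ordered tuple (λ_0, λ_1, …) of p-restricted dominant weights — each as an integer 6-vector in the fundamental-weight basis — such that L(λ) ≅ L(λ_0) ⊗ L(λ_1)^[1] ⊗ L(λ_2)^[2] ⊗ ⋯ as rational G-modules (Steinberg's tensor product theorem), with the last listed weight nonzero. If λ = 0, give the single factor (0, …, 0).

Converting to the ω-basis (c_i = row i of M dotted with v = (-1, -2, -10, -4, 3, 5)):
  c_1 = (-1)·(-1) + (0)·(-2) + (0)·(-10) + (0)·(-4) + (0)·(3) + (0)·(5) = 1
  c_2 = (4)·(-1) + (-4)·(-2) + (-1)·(-10) + (-2)·(-4) + (-4)·(3) + (-2)·(5) = 0
  c_3 = (-2)·(-1) + (2)·(-2) + (0)·(-10) + (1)·(-4) + (2)·(3) + (1)·(5) = 5
  c_4 = (0)·(-1) + (-2)·(-2) + (0)·(-10) + (-1)·(-4) + (-2)·(3) + (0)·(5) = 2
  c_5 = (0)·(-1) + (-1)·(-2) + (0)·(-10) + (0)·(-4) + (0)·(3) + (0)·(5) = 2
  c_6 = (0)·(-1) + (0)·(-2) + (0)·(-10) + (0)·(-4) + (1)·(3) + (0)·(5) = 3
Writing each c_i in base p = 7:
  c_1 = 1 = 1·7^0
  c_2 = 0
  c_3 = 5 = 5·7^0
  c_4 = 2 = 2·7^0
  c_5 = 2 = 2·7^0
  c_6 = 3 = 3·7^0
p-restricted factor λ_0 = (1, 0, 5, 2, 2, 3)

((1, 0, 5, 2, 2, 3),)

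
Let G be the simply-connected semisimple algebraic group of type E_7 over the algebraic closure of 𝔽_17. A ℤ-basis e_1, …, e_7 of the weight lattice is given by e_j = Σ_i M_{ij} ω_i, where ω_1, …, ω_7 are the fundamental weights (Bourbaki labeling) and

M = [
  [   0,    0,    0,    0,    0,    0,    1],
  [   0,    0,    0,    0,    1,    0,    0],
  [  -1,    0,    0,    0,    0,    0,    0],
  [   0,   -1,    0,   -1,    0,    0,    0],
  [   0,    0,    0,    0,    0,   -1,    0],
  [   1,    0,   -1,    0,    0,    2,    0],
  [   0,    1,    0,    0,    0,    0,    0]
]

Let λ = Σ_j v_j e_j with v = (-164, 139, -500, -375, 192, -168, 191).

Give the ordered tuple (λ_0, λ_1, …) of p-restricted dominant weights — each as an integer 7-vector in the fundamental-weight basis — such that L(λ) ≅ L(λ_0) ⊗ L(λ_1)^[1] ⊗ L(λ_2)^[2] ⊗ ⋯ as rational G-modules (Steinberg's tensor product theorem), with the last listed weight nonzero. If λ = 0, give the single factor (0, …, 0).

Compute c_i = Σ_j M_{ij} v_j with v = (-164, 139, -500, -375, 192, -168, 191):
  c_1 = 0*-164 + 0*139 + 0*-500 + 0*-375 + 0*192 + 0*-168 + 1*191 = 191
  c_2 = 0*-164 + 0*139 + 0*-500 + 0*-375 + 1*192 + 0*-168 + 0*191 = 192
  c_3 = -1*-164 + 0*139 + 0*-500 + 0*-375 + 0*192 + 0*-168 + 0*191 = 164
  c_4 = 0*-164 + -1*139 + 0*-500 + -1*-375 + 0*192 + 0*-168 + 0*191 = 236
  c_5 = 0*-164 + 0*139 + 0*-500 + 0*-375 + 0*192 + -1*-168 + 0*191 = 168
  c_6 = 1*-164 + 0*139 + -1*-500 + 0*-375 + 0*192 + 2*-168 + 0*191 = 0
  c_7 = 0*-164 + 1*139 + 0*-500 + 0*-375 + 0*192 + 0*-168 + 0*191 = 139
p = 17; digits c_i = Σ_j d_{ij}·17^j, 0 ≤ d_{ij} < 17:
  c_1 = 191 = 4·17^0 + 11·17^1
  c_2 = 192 = 5·17^0 + 11·17^1
  c_3 = 164 = 11·17^0 + 9·17^1
  c_4 = 236 = 15·17^0 + 13·17^1
  c_5 = 168 = 15·17^0 + 9·17^1
  c_6 = 0
  c_7 = 139 = 3·17^0 + 8·17^1
λ_0 = (4, 5, 11, 15, 15, 0, 3)
λ_1 = (11, 11, 9, 13, 9, 0, 8)

((4, 5, 11, 15, 15, 0, 3), (11, 11, 9, 13, 9, 0, 8))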